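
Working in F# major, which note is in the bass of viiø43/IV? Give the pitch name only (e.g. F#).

E

The applied chord viiø43/IV is rooted on A#: A#-C#-E-G#.
The figure 43 means second inversion — the fifth is in the bass.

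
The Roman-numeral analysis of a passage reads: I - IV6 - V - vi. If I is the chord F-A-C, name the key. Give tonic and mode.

F major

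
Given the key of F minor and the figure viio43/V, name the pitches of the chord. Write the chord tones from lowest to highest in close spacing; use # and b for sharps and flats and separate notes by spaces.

F Ab B D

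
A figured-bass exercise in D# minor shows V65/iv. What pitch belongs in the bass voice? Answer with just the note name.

F##

The applied chord V65/iv is rooted on D#: D#-F##-A#-C#.
The figure 65 means first inversion — the third is in the bass.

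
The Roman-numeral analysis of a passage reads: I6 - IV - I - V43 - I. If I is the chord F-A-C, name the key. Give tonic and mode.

The anchor chord is a major triad on F, labeled I.
If F is scale degree 1 and the mode makes that degree carry a major triad, the tonic is F and the mode is major.

F major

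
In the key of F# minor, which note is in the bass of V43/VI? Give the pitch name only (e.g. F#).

The applied chord V43/VI is rooted on A: A-C#-E-G.
The figure 43 means second inversion — the fifth is in the bass.

E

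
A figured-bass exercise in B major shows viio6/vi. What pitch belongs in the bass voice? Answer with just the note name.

A#

The applied chord viio6/vi is rooted on F##: F##-A#-C#.
The figure 6 means first inversion — the third is in the bass.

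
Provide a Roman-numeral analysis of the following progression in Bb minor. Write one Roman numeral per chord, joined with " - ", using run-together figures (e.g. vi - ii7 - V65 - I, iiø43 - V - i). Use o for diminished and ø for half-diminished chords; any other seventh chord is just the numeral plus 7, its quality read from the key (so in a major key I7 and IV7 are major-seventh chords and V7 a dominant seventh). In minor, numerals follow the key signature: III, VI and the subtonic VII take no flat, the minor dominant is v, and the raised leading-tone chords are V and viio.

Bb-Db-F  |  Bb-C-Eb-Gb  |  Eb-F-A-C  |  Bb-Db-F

Bb-Db-F has root Bb, degree 1 in Bb minor, so i.
Bb-C-Eb-Gb: half-diminished seventh chord on C = scale degree 2 → iiø42.
Eb-F-A-C: root F is the dominant; dominant seventh chord there is V42.
Bb-Db-F has root Bb, degree 1 in Bb minor, so i.

i - iiø42 - V42 - i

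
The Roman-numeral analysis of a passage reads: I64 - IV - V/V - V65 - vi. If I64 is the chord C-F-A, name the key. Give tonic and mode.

F major

The anchor chord is a major triad on F, labeled I64.
If F is scale degree 1 and the mode makes that degree carry a major triad, the tonic is F and the mode is major.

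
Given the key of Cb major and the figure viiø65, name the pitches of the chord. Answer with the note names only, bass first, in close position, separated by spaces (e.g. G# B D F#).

In Cb major, the leading tone is Bb, and the diatonic chord built there is a half-diminished seventh chord.
Stacking thirds from Bb gives Bb-Db-Fb-Ab.
With the 65 figure the chord is in first inversion; from the bass Db upward in close position it reads Db-Fb-Ab-Bb.

Db Fb Ab Bb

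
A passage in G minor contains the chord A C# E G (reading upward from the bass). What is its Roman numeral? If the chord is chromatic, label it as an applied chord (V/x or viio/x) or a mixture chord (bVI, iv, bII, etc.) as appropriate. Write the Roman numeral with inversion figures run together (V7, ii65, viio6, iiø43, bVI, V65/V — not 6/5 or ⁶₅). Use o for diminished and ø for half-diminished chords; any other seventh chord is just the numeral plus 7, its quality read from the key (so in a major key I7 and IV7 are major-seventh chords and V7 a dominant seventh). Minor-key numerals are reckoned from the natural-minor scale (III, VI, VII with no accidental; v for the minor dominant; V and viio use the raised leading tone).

The pitches A-C#-E-G form a dominant seventh chord rooted on A.
A is not a diatonic chord root with this quality in G minor, but it lies a perfect fifth above D (V), so the chord functions as an applied dominant of V.

V7/V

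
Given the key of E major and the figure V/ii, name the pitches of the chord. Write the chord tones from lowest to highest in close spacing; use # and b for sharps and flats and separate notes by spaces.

The slash means an applied dominant: we want the dominant of ii. In E major, ii is F# minor, and its dominant is built on C#.
Building a major triad on C# gives C#-E#-G#.

C# E# G#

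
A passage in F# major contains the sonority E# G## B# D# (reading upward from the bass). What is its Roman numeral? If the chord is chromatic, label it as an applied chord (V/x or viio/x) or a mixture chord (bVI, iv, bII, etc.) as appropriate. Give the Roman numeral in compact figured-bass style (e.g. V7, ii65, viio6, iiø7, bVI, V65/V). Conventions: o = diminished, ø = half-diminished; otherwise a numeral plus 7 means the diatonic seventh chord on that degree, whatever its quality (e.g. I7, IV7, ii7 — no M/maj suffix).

V7/iii

Stacked in thirds the chord is E#-G##-B#-D#: a dominant seventh chord on E#.
E# is not a diatonic chord root with this quality in F# major, but it lies a perfect fifth above A# (iii), so the chord functions as an applied dominant of iii.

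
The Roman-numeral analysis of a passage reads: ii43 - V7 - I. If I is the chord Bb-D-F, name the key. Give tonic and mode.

I is given as Bb-D-F — a major triad with root Bb.
If Bb is scale degree 1 and the mode makes that degree carry a major triad, the tonic is Bb and the mode is major.

Bb major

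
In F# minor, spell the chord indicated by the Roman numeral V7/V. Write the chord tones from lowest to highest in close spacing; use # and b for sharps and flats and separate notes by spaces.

G# B# D# F#

V7/V is a secondary dominant — the dominant seventh of V. V in F# minor is C#, so the applied chord's root is G#, a perfect fifth above.
Building a dominant seventh chord on G# gives G#-B#-D#-F#.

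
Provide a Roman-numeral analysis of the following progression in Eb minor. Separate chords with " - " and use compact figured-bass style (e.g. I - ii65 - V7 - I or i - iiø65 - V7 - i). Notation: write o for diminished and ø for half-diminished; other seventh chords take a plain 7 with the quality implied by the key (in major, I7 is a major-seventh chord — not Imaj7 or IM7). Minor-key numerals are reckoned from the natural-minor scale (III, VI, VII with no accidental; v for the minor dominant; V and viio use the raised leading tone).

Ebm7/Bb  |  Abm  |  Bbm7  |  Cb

Ebm7/Bb has root Eb, degree 1 in Eb minor, so i43.
Abm: root Ab is the subdominant; minor triad there is iv.
Bbm7 has root Bb, degree 5 in Eb minor, so v7.
Cb has root Cb, degree 6 in Eb minor, so VI.

i43 - iv - v7 - VI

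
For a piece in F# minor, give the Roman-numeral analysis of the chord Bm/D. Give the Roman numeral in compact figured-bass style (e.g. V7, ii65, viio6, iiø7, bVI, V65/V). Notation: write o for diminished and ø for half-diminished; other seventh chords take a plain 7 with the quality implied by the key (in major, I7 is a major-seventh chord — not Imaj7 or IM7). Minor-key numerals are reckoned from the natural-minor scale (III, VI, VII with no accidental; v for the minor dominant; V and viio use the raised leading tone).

iv6

The pitches B-D-F# form a minor triad rooted on B.
B is scale degree 4 in F# minor, and a minor triad on that degree is written iv.
With D in the bass the chord is in first inversion, so the figured bass is 6.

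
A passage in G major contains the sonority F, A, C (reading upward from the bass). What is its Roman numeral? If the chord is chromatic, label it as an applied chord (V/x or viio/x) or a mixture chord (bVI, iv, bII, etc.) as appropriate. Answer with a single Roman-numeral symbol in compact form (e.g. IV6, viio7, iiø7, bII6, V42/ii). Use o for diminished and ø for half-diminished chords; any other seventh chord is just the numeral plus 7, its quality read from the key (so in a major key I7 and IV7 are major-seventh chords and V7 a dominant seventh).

The pitches F-A-C form a major triad rooted on F.
F is the lowered seventh degree of G major (diatonic 7 would be F#). This is a major triad on the lowered seventh degree (the subtonic), borrowed from the parallel minor.

bVII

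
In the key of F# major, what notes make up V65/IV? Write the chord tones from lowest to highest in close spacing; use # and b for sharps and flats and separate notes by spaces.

The slash means an applied dominant: we want the dominant of IV. In F# major, IV is B major, and its dominant is built on F#.
Building a dominant seventh chord on F# gives F#-A#-C#-E.
The figured bass 65 indicates first inversion, placing the third (A#) in the bass: A#-C#-E-F#.

A# C# E F#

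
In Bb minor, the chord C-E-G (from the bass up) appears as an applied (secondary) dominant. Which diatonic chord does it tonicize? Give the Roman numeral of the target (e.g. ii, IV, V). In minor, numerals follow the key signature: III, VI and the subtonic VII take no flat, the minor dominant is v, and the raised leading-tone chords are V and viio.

The chord is a major triad on C.
A dominant resolves down a perfect fifth: C → F. In Bb minor, F is scale degree 5, i.e. V.

V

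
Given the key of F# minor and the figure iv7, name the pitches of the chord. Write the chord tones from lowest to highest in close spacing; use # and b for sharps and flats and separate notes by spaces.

B D F# A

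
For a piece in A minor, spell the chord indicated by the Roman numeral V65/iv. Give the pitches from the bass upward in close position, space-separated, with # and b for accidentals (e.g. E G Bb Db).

C# E G A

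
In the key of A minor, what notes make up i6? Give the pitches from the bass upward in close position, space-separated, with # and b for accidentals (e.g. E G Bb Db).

C E A

The numeral's case and figure indicate a minor triad. In A minor its root, the tonic, is A.
That chord is spelled A-C-E.
With the 6 figure the chord is in first inversion; from the bass C upward in close position it reads C-E-A.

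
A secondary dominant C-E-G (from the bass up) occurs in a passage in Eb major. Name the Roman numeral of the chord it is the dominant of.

The chord is a major triad on C.
A dominant resolves down a perfect fifth: C → F. In Eb major, F is scale degree 2, i.e. ii.

ii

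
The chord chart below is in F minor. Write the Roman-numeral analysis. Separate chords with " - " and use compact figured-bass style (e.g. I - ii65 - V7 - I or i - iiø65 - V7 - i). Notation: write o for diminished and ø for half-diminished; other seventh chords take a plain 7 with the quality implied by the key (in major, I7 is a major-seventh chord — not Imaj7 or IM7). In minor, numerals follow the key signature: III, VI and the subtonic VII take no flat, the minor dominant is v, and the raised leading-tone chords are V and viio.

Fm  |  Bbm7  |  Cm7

Fm: minor triad on F = scale degree 1 → i.
Bbm7: root Bb is the subdominant; minor seventh chord there is iv7.
Cm7: root C is the dominant; minor seventh chord there is v7.

i - iv7 - v7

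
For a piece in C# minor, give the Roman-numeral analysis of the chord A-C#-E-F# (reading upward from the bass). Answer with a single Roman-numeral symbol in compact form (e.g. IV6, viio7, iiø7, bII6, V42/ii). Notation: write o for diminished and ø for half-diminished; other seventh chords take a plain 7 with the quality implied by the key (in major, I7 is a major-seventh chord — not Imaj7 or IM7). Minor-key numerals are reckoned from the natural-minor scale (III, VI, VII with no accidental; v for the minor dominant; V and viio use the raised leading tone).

iv65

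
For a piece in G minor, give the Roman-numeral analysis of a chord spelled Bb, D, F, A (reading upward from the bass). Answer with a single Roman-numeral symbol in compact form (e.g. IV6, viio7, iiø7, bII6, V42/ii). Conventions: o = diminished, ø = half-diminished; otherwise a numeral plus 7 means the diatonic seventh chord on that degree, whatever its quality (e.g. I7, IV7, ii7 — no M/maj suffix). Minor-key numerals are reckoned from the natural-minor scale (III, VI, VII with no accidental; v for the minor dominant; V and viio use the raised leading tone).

III7

Stacked in thirds the chord is Bb-D-F-A: a major seventh chord on Bb.
In G minor, Bb is the mediant; the diatonic major seventh chord there is III7.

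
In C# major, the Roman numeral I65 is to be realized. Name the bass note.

E#

I in C# major has root C#; the chord is C#-E#-G#-B#.
The figure 65 means first inversion — the third is in the bass.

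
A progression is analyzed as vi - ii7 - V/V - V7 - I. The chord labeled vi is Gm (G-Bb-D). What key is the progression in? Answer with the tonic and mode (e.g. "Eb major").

Bb major

The anchor chord is a minor triad on G, labeled vi.
vi on G implies G is the submediant; that puts the tonic at Bb, and the lowercase numeral fits major mode.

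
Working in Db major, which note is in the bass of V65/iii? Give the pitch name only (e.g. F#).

The applied chord V65/iii is rooted on C: C-E-G-Bb.
The figure 65 means first inversion — the third is in the bass.

E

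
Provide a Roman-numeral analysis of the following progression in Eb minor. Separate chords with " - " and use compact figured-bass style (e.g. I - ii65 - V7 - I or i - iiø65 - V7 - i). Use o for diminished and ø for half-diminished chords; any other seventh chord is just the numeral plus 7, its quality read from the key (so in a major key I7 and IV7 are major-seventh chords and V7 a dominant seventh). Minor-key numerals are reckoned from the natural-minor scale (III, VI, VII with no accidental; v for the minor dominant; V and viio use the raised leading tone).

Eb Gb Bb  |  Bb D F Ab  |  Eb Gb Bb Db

Eb-Gb-Bb has root Eb, degree 1 in Eb minor, so i.
Bb-D-F-Ab has root Bb, degree 5 in Eb minor, so V7.
Eb-Gb-Bb-Db: minor seventh chord on Eb = scale degree 1 → i7.

i - V7 - i7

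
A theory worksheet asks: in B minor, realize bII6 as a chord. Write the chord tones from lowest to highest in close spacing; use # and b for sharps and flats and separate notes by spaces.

E G C

Scale degree 2 in B minor is C#; lowering it a half step gives C. bII6 is the Neapolitan sixth — a major triad on the lowered second degree, here in its customary first inversion.
So the chord is C-E-G, a major triad.
With the 6 figure the chord is in first inversion; from the bass E upward in close position it reads E-G-C.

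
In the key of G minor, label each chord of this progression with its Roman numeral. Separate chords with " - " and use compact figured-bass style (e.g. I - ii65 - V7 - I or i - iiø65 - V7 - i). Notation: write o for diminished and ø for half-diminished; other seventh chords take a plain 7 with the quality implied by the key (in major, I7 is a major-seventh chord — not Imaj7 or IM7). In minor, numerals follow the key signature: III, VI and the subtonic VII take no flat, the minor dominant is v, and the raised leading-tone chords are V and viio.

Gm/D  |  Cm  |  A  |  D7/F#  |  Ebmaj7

Gm/D: root G is the tonic; minor triad there is i64.
Cm has root C, degree 4 in G minor, so iv.
A is the secondary dominant of V (major triad on A): V/V.
D7/F# has root D, degree 5 in G minor, so V65.
Ebmaj7 has root Eb, degree 6 in G minor, so VI7.

i64 - iv - V/V - V65 - VI7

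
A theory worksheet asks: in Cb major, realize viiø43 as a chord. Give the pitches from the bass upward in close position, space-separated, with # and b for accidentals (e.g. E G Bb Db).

Fb Ab Bb Db

The numeral's case and figure indicate a half-diminished seventh chord. In Cb major its root, the leading tone, is Bb.
Stacking thirds from Bb gives Bb-Db-Fb-Ab.
With the 43 figure the chord is in second inversion; from the bass Fb upward in close position it reads Fb-Ab-Bb-Db.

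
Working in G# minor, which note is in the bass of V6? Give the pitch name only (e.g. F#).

F##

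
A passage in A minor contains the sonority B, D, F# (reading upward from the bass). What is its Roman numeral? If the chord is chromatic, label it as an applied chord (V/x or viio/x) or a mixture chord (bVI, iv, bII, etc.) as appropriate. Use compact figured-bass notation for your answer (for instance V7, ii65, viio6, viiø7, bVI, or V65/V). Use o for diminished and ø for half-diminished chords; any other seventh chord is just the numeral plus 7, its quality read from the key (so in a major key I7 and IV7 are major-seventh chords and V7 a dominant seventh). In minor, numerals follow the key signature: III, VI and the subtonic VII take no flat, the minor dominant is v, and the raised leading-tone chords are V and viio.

Stacked in thirds the chord is B-D-F#: a minor triad on B.
B is the second degree of A minor. This is the minor supertonic, borrowed from the parallel major (the Dorian ii).

ii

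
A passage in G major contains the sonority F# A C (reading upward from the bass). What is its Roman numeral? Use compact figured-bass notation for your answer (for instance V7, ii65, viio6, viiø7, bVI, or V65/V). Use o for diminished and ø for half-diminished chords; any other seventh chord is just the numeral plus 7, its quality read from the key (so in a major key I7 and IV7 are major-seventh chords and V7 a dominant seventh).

viio

The pitches F#-A-C form a diminished triad rooted on F#.
In G major, F# is the leading tone; the diatonic diminished triad there is viio.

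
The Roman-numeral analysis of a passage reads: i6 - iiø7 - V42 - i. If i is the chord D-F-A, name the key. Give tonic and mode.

The anchor chord is a minor triad on D, labeled i.
If D is scale degree 1 and the mode makes that degree carry a minor triad, the tonic is D and the mode is minor.

D minor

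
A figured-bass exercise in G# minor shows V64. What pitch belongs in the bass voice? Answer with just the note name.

A#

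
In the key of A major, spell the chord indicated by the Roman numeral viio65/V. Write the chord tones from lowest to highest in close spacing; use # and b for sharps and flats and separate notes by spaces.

viio65/V is a secondary leading-tone chord. The target V is E in A major; the applied chord is rooted a semitone below, on D#.
Building a fully diminished seventh chord on D# gives D#-F#-A-C.
The figured bass 65 indicates first inversion, placing the third (F#) in the bass: F#-A-C-D#.

F# A C D#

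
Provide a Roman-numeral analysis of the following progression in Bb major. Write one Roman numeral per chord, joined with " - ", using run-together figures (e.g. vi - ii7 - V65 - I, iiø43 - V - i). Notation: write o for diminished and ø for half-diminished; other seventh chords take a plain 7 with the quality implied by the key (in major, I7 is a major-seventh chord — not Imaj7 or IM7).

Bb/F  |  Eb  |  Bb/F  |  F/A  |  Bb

Bb/F: major triad on Bb = scale degree 1 → I64.
Eb: major triad on Eb = scale degree 4 → IV.
Bb/F has root Bb, degree 1 in Bb major, so I64.
F/A: root F is the dominant; major triad there is V6.
Bb has root Bb, degree 1 in Bb major, so I.

I64 - IV - I64 - V6 - I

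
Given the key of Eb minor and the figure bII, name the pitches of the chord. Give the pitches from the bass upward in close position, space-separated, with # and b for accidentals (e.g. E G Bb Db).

Fb Ab Cb

bII is the Neapolitan chord — a major triad on the lowered second degree. In Eb minor that root is Fb.
So the chord is Fb-Ab-Cb, a major triad.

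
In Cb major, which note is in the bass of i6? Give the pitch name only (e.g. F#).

Ebb

i in Cb major has root Cb; the chord is Cb-Ebb-Gb.
The figure 6 means first inversion — the third is in the bass.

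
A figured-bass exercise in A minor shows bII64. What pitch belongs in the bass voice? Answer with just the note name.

F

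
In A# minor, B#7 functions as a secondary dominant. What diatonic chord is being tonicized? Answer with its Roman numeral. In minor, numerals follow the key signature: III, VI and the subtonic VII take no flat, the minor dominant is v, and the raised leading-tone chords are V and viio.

V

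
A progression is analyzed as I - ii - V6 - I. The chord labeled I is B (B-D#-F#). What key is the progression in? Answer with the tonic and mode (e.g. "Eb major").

The chord B is a major triad rooted on B; its label is I.
If B is scale degree 1 and the mode makes that degree carry a major triad, the tonic is B and the mode is major.

B major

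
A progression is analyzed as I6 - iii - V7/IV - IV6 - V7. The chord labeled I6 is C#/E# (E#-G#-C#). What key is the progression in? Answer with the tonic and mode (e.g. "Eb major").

C# major

I6 is given as E#-G#-C# — a major triad with root C#.
If C# is scale degree 1 and the mode makes that degree carry a major triad, the tonic is C# and the mode is major.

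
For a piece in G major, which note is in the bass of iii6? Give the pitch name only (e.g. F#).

iii in G major has root B; the chord is B-D-F#.
The figure 6 means first inversion — the third is in the bass.

D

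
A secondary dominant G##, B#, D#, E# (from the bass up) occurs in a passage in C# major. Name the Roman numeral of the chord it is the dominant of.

vi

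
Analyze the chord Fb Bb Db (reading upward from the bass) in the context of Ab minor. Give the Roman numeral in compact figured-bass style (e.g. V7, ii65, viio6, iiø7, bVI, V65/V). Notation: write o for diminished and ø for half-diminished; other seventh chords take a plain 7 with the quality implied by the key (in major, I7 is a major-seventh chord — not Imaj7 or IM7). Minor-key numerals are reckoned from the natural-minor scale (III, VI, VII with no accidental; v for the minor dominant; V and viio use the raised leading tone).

Stacked in thirds the chord is Bb-Db-Fb: a diminished triad on Bb.
In Ab minor, Bb is the supertonic; the diatonic diminished triad there is iio.
With Fb in the bass the chord is in second inversion, so the figured bass is 64.

iio64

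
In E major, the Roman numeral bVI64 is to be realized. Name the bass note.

G

bVI in E major has root C; the chord is C-E-G.
The figure 64 means second inversion — the fifth is in the bass.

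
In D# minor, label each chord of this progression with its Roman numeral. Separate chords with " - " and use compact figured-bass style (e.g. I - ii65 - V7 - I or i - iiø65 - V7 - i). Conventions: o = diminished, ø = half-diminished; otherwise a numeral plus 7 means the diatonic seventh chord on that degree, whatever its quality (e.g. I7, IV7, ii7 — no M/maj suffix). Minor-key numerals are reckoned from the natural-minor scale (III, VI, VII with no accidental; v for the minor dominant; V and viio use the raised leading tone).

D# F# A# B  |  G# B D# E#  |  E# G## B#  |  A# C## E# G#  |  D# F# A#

VI65 - iiø65 - V/V - V7 - i

D#-F#-A#-B has root B, degree 6 in D# minor, so VI65.
G#-B-D#-E# has root E#, degree 2 in D# minor, so iiø65.
E#-G##-B# is the secondary dominant of V (major triad on E#): V/V.
A#-C##-E#-G#: root A# is the dominant; dominant seventh chord there is V7.
D#-F#-A# has root D#, degree 1 in D# minor, so i.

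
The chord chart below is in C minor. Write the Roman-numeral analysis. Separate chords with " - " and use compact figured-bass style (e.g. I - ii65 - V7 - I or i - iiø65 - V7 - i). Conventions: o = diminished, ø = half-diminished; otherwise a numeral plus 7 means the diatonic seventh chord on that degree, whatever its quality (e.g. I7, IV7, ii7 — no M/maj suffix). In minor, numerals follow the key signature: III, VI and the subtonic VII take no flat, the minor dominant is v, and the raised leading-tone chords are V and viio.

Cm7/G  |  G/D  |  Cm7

i43 - V64 - i7

Cm7/G: root C is the tonic; minor seventh chord there is i43.
G/D has root G, degree 5 in C minor, so V64.
Cm7: minor seventh chord on C = scale degree 1 → i7.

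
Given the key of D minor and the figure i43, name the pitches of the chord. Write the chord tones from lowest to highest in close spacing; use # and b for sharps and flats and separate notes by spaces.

The numeral's case and figure indicate a minor seventh chord. In D minor its root, the first degree, is D.
Stacking thirds from D gives D-F-A-C.
With the 43 figure the chord is in second inversion; from the bass A upward in close position it reads A-C-D-F.

A C D F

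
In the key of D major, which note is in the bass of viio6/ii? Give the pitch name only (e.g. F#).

The applied chord viio6/ii is rooted on D#: D#-F#-A.
The figure 6 means first inversion — the third is in the bass.

F#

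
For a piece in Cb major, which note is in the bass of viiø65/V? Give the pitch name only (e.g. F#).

Ab

The applied chord viiø65/V is rooted on F: F-Ab-Cb-Eb.
The figure 65 means first inversion — the third is in the bass.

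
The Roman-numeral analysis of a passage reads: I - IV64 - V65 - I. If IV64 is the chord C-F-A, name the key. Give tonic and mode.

IV64 is given as C-F-A — a major triad with root F.
IV64 on F implies F is the subdominant; that puts the tonic at C, and the uppercase numeral fits major mode.

C major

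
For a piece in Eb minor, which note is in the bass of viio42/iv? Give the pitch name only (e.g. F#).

The applied chord viio42/iv is rooted on G: G-Bb-Db-Fb.
The figure 42 means third inversion — the seventh is in the bass.

Fb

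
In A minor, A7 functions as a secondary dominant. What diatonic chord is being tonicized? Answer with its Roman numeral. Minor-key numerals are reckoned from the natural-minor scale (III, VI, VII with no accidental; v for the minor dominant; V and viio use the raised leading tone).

iv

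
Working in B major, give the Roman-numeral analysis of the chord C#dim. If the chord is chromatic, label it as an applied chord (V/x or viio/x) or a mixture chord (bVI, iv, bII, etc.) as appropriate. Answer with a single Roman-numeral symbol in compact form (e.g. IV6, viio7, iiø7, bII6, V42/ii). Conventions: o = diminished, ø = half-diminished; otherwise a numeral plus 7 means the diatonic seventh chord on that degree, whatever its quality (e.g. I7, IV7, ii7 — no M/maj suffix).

iio

Stacked in thirds the chord is C#-E-G: a diminished triad on C#.
C# is the second degree of B major. This is the diminished supertonic triad, borrowed from the parallel minor.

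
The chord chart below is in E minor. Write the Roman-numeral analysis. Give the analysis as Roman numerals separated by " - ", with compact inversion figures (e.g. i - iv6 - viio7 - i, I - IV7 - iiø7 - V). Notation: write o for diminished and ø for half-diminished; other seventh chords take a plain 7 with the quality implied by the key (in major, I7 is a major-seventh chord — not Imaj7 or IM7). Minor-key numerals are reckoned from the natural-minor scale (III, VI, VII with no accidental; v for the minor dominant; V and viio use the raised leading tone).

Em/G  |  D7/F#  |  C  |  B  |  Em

Em/G has root E, degree 1 in E minor, so i6.
D7/F#: root D is the subtonic; dominant seventh chord there is VII65.
C: root C is the submediant; major triad there is VI.
B has root B, degree 5 in E minor, so V.
Em: root E is the tonic; minor triad there is i.

i6 - VII65 - VI - V - i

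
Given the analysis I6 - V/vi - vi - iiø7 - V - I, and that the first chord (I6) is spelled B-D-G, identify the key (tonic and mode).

G major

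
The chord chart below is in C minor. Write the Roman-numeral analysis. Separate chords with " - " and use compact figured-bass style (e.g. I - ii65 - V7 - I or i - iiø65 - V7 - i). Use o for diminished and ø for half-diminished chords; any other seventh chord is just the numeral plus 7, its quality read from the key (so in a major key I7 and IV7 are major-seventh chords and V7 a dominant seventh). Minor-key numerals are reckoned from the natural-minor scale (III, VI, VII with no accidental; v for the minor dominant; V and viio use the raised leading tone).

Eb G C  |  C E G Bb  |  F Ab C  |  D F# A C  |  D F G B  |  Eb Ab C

i6 - V7/iv - iv - V7/V - V43 - VI64

Eb-G-C has root C, degree 1 in C minor, so i6.
C-E-G-Bb is the secondary dominant of iv (dominant seventh chord on C): V7/iv.
F-Ab-C has root F, degree 4 in C minor, so iv.
D-F#-A-C is the secondary dominant of V (dominant seventh chord on D): V7/V.
D-F-G-B: root G is the dominant; dominant seventh chord there is V43.
Eb-Ab-C: root Ab is the submediant; major triad there is VI64.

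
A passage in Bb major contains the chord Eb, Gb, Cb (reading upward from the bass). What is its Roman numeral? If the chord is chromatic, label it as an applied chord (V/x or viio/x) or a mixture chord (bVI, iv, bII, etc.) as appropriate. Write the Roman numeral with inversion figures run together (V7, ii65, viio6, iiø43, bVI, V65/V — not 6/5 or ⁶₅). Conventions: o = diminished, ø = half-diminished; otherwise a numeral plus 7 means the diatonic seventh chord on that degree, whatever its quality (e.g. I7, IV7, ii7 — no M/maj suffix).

bII6

Stacked in thirds the chord is Cb-Eb-Gb: a major triad on Cb.
Cb is the lowered second degree of Bb major (diatonic 2 would be C). This is the Neapolitan sixth — a major triad on the lowered second degree, here in its customary first inversion.
With Eb in the bass the chord is in first inversion, so the figured bass is 6.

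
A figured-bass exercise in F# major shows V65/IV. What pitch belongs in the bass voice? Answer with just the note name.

The applied chord V65/IV is rooted on F#: F#-A#-C#-E.
The figure 65 means first inversion — the third is in the bass.

A#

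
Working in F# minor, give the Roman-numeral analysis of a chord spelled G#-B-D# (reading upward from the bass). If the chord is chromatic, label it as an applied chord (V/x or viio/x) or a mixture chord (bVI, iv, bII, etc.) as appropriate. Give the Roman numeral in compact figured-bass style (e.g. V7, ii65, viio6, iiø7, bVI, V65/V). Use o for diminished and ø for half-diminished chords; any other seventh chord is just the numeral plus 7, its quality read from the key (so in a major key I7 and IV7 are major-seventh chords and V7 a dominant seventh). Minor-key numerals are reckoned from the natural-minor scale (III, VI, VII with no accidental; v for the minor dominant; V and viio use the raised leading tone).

The pitches G#-B-D# form a minor triad rooted on G#.
G# is the second degree of F# minor. This is the minor supertonic, borrowed from the parallel major (the Dorian ii).

ii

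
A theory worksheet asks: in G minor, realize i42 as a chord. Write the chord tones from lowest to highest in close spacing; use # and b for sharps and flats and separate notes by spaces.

In G minor, the first degree is G, and the diatonic chord built there is a minor seventh chord.
Stacking thirds from G gives G-Bb-D-F.
With the 42 figure the chord is in third inversion; from the bass F upward in close position it reads F-G-Bb-D.

F G Bb D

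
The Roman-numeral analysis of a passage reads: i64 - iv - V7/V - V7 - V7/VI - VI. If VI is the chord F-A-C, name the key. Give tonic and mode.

A minor

VI is given as F-A-C — a major triad with root F.
Counting down 5 scale steps from F places the tonic on A; a major triad on degree 6 is diatonic only in minor.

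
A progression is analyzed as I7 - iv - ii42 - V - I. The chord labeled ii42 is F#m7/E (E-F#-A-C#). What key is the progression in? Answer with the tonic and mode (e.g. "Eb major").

E major

The chord F#m7/E is a minor seventh chord rooted on F#; its label is ii42.
Counting down one scale step from F# places the tonic on E; a minor seventh chord on degree 2 is diatonic only in major.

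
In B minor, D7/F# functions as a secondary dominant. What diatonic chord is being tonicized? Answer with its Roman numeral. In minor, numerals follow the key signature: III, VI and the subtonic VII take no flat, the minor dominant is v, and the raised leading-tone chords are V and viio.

VI

The chord is a dominant seventh chord on D.
A dominant resolves down a perfect fifth: D → G. In B minor, G is scale degree 6, i.e. VI.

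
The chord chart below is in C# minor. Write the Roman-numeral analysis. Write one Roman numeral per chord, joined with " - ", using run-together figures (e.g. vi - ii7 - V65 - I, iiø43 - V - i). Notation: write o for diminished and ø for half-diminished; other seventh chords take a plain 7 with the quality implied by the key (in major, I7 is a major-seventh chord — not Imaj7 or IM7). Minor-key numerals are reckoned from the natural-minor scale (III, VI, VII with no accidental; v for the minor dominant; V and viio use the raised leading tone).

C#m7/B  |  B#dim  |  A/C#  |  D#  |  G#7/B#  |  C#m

i42 - viio - VI6 - V/V - V65 - i

C#m7/B has root C#, degree 1 in C# minor, so i42.
B#dim: root B# is the leading tone; diminished triad there is viio.
A/C#: major triad on A = scale degree 6 → VI6.
D# is the secondary dominant of V (major triad on D#): V/V.
G#7/B#: root G# is the dominant; dominant seventh chord there is V65.
C#m: minor triad on C# = scale degree 1 → i.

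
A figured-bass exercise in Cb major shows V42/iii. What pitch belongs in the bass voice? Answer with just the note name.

The applied chord V42/iii is rooted on Bb: Bb-D-F-Ab.
The figure 42 means third inversion — the seventh is in the bass.

Ab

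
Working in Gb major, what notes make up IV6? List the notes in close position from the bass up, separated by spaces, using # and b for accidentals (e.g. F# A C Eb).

In Gb major, scale degree 4 is Cb, and the diatonic chord built there is a major triad.
Stacking thirds from Cb gives Cb-Eb-Gb.
The figured bass 6 indicates first inversion, placing the third (Eb) in the bass: Eb-Gb-Cb.

Eb Gb Cb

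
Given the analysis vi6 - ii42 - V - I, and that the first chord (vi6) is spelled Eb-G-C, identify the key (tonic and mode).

Eb major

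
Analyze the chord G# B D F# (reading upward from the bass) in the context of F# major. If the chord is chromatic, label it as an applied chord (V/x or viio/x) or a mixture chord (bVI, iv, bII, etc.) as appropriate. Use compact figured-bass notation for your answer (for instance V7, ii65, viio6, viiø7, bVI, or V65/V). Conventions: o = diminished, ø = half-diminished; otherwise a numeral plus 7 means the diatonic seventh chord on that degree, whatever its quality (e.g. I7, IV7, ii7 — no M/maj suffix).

iiø7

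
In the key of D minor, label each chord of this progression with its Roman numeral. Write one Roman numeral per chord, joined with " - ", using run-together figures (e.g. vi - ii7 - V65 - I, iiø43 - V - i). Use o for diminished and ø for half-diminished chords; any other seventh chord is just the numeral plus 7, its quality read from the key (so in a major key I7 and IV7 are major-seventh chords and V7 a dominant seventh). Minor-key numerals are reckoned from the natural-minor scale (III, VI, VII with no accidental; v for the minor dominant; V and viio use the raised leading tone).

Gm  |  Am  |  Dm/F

iv - v - i6

Gm has root G, degree 4 in D minor, so iv.
Am: minor triad on A = scale degree 5 → v.
Dm/F: root D is the tonic; minor triad there is i6.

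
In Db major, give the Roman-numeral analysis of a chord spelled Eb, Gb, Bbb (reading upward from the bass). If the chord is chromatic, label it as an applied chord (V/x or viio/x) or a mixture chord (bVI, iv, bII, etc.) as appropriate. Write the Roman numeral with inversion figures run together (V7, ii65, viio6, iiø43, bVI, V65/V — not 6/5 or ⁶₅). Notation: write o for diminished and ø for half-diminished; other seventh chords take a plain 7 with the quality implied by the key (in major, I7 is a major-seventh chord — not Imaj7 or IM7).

The pitches Eb-Gb-Bbb form a diminished triad rooted on Eb.
Eb is the second degree of Db major. This is the diminished supertonic triad, borrowed from the parallel minor.

iio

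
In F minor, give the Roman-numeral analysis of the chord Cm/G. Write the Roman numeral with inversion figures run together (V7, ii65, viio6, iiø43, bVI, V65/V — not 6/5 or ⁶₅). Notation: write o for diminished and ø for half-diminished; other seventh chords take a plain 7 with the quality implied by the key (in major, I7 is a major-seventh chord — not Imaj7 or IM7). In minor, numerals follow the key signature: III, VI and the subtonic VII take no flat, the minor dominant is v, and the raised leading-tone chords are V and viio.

v64

Stacked in thirds the chord is C-Eb-G: a minor triad on C.
C is scale degree 5 in F minor, and a minor triad on that degree is written v.
With G in the bass the chord is in second inversion, so the figured bass is 64.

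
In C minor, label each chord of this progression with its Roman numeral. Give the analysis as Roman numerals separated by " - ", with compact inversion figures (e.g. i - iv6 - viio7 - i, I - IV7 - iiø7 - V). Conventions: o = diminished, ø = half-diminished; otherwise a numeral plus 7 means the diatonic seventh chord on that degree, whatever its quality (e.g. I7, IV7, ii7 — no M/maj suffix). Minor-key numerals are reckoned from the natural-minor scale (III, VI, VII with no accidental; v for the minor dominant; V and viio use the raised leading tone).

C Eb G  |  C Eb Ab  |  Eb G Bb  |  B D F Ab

C-Eb-G has root C, degree 1 in C minor, so i.
C-Eb-Ab has root Ab, degree 6 in C minor, so VI6.
Eb-G-Bb: root Eb is the mediant; major triad there is III.
B-D-F-Ab: fully diminished seventh chord on B = scale degree 7 → viio7.

i - VI6 - III - viio7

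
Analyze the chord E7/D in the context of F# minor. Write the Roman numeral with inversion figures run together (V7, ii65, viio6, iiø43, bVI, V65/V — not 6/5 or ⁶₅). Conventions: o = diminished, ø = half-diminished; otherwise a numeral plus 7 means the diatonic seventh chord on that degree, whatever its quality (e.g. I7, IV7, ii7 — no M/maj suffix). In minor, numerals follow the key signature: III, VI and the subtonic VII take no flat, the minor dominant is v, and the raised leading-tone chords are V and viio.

VII42

The pitches E-G#-B-D form a dominant seventh chord rooted on E.
E is scale degree 7 in F# minor, and a dominant seventh chord on that degree is written VII7.
With D in the bass the chord is in third inversion, so the figured bass is 42.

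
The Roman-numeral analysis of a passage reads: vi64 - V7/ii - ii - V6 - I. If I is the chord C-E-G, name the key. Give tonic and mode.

C major

The chord C is a major triad rooted on C; its label is I.
If C is scale degree 1 and the mode makes that degree carry a major triad, the tonic is C and the mode is major.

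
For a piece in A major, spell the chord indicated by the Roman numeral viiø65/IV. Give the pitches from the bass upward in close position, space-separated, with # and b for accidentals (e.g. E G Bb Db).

viiø65/IV is a secondary leading-tone chord. The target IV is D in A major; the applied chord is rooted a semitone below, on C#.
Building a half-diminished seventh chord on C# gives C#-E-G-B.
The figured bass 65 indicates first inversion, placing the third (E) in the bass: E-G-B-C#.

E G B C#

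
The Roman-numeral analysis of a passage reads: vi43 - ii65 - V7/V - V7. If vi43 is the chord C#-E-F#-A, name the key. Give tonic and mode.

The chord F#m7/C# is a minor seventh chord rooted on F#; its label is vi43.
Counting down 5 scale steps from F# places the tonic on A; a minor seventh chord on degree 6 is diatonic only in major.

A major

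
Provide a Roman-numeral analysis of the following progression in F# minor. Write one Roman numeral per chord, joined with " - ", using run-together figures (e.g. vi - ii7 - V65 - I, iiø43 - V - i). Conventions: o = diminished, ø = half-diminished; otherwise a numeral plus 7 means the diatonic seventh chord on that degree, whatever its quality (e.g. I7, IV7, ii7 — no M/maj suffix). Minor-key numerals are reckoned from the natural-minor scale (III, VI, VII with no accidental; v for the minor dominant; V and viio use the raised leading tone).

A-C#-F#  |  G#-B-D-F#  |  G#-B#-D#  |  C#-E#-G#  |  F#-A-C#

i6 - iiø7 - V/V - V - i

A-C#-F#: root F# is the tonic; minor triad there is i6.
G#-B-D-F#: root G# is the supertonic; half-diminished seventh chord there is iiø7.
G#-B#-D# is the secondary dominant of V (major triad on G#): V/V.
C#-E#-G# has root C#, degree 5 in F# minor, so V.
F#-A-C#: root F# is the tonic; minor triad there is i.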